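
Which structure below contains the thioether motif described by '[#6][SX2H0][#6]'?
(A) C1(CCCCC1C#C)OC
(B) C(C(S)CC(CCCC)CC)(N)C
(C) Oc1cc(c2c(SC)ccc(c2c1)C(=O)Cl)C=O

C

[#6][SX2H0][#6] describes an aliphatic sulfur bridging two carbons with no H on the sulfur (a thioether).
(A) has a methoxy ether (-OCH3) but the bridging atom is O, not S.
(B) has a thiol (-SH) but the sulfur has H1, not H0 bridging two carbons.
(C) contains a methylthio ether (-SCH3), which satisfies every atom and bond constraint.
So the answer is (C).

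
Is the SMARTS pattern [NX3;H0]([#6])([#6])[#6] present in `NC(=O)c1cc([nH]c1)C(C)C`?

No

The pattern [NX3;H0]([#6])([#6])[#6] describes a trivalent nitrogen with no H, bonded to three carbons — a tertiary amine.
The closest candidate here is a primary amide (-C(=O)NH2), but the amide nitrogen has H2 and only one carbon neighbour. No other fragment satisfies the full query, so there is no match.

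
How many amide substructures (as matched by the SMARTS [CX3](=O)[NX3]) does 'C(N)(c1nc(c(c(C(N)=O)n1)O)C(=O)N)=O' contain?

3

[CX3](=O)[NX3] is the SMARTS for an amide: a carbonyl carbon bonded to a trivalent nitrogen.
The molecule carries 3 separate instances of a primary amide (-C(=O)NH2) meeting every constraint; each maps to a distinct set of atoms, giving 3 matches.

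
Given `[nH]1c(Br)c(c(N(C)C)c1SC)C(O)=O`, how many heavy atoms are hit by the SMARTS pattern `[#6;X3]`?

The query [#6;X3] means: any carbon (aromatic or not) with three total connections.
Check the 14 heavy atoms by environment: 1× n (aromatic, X3) → no; 4× c (aromatic, X3) → match; 1× S (X2) → no; 3× C (X4) → no; 1× Br (X1) → no; 1× N (X3) → no; 1× C (X3) → match; 1× O (X1) → no; 1× O (X2) → no.
Summing the matching environments: 4 + 1 = 5 matching atoms.

5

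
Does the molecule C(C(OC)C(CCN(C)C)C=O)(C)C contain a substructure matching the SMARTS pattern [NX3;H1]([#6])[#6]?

The pattern [NX3;H1]([#6])[#6] describes a trivalent nitrogen with one H, bonded to two carbons — a secondary amine.
The closest candidate here is a dimethylamino group (-N(CH3)2), but the nitrogen has H0, not H1. No other fragment satisfies the full query, so there is no match.

No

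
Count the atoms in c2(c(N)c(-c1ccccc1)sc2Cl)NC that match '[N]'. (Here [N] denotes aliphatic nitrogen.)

2

The query [N] means: uppercase N matches aliphatic (non-aromatic) nitrogen only.
Check the 15 heavy atoms by environment: 1× s (aromatic) → no; 10× c (aromatic) → no; 2× N → match; 1× C → no; 1× Cl → no.
That gives 2 matching atoms.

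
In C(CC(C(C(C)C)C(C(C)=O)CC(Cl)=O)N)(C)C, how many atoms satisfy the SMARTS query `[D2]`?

2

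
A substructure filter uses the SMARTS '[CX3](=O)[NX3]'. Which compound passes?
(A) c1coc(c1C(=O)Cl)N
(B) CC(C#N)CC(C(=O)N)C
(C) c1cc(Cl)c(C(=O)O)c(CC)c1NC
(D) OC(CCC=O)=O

[CX3](=O)[NX3] describes a carbonyl carbon bonded to a trivalent nitrogen (an amide).
(A) has a primary amino group (-NH2) but the -NH2 is not attached to a carbonyl carbon.
(B) contains a primary amide (-C(=O)NH2), which satisfies every atom and bond constraint.
(C) has a carboxylic acid group (-C(=O)OH) but the carbonyl is bonded to O, not to an NX3 nitrogen.
(D) has a carboxylic acid group (-C(=O)OH) but the carbonyl is bonded to O, not to an NX3 nitrogen.
So the answer is (B).

B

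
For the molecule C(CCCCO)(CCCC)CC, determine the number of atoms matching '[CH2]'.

8

Check the 12 heavy atoms by environment: 8× C (H2) → match; 1× C (H1) → no; 2× C (H3) → no; 1× O (H1) → no.
That gives 8 matching atoms.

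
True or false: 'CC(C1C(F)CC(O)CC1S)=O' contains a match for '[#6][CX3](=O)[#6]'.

True

The pattern [#6][CX3](=O)[#6] describes a carbonyl carbon (no H) flanked by two carbons — a ketone.
The molecule carries an acetyl/ketone group (-C(=O)CH3), whose atoms satisfy every constraint of the query, so the pattern matches.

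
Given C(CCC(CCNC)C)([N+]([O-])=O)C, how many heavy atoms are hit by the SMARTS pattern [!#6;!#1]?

4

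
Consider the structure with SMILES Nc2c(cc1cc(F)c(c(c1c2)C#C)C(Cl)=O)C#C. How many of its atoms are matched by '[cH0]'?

The query [cH0] means: aromatic carbon with no attached hydrogen (substituted or ring-fusion).
Check the 19 heavy atoms by environment: 7× c (aromatic, H0) → match; 3× c (aromatic, H1) → no; 1× N (H2) → no; 3× C (H0) → no; 1× O (H0) → no; 1× Cl (H0) → no; 2× C (H1) → no; 1× F (H0) → no.
That gives 7 matching atoms.

7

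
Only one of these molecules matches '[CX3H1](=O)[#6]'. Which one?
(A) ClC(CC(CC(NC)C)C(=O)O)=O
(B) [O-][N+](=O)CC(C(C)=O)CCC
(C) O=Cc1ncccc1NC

C

[CX3H1](=O)[#6] describes an sp2 carbon with one H, double-bonded to O and single-bonded to carbon (an aldehyde).
(A) has a carboxylic acid group (-C(=O)OH) but the carbonyl carbon has H0 and is bonded to O, not H1.
(B) has an acetyl/ketone group (-C(=O)CH3) but the carbonyl carbon has H0 (two carbon neighbours), not H1.
(C) contains an aldehyde (-CHO), which satisfies every atom and bond constraint.
So the answer is (C).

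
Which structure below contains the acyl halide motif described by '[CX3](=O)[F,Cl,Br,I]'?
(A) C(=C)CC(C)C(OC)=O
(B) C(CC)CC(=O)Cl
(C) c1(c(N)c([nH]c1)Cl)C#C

[CX3](=O)[F,Cl,Br,I] describes a carbonyl carbon bonded to a halogen (an acyl halide).
(A) has a methyl-ester group (-C(=O)OCH3) but the carbonyl is bonded to -O-C, not to a halogen.
(B) contains an acyl chloride (-C(=O)Cl), which satisfies every atom and bond constraint.
(C) has a chloro substituent but the Cl is not on a carbonyl carbon.
So the answer is (B).

B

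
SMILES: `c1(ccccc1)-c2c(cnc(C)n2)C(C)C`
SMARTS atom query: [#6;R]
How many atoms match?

10

Check the 16 heavy atoms by environment: 2× n (aromatic, in 6-ring) → no; 10× c (aromatic, in 6-ring) → match; 4× C (acyclic) → no.
That gives 10 matching atoms.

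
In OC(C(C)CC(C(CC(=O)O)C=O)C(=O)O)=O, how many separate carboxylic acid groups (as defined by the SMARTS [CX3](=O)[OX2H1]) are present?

3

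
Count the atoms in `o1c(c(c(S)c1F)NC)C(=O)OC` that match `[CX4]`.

2

The query [CX4] means: C with X4: aliphatic carbon with exactly 4 total connections (bonds + H).
Check the 13 heavy atoms by environment: 1× o (aromatic, X2) → no; 4× c (aromatic, X3) → no; 1× C (X3) → no; 1× O (X1) → no; 1× O (X2) → no; 2× C (X4) → match; 1× N (X3) → no; 1× F (X1) → no; 1× S (X2) → no.
That gives 2 matching atoms.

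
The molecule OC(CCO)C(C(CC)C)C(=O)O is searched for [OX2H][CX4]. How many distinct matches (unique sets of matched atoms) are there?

[OX2H][CX4] is the SMARTS for an aliphatic alcohol: a hydroxyl oxygen bound to an sp3 (X4) carbon.
The molecule carries 2 separate instances of a hydroxyl group (-OH) meeting every constraint; each maps to a distinct set of atoms, giving 2 matches.

2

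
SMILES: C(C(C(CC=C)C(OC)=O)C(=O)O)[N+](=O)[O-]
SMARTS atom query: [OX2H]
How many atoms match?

1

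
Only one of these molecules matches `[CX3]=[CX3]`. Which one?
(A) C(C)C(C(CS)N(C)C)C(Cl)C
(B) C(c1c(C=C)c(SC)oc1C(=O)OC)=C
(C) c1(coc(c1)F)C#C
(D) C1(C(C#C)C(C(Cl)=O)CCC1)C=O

[CX3]=[CX3] describes a non-aromatic C=C double bond between two sp2 carbons (an alkene).
(A) has an ethyl group (-CH2CH3) but its C-C bond is a single bond between CX4 carbons, not CX3=CX3.
(B) contains a vinyl group (-CH=CH2), which satisfies every atom and bond constraint.
(C) has an ethynyl group (-C#CH) but the C-C bond is a triple bond, not a double bond.
(D) has an ethynyl group (-C#CH) but the C-C bond is a triple bond, not a double bond.
So the answer is (B).

B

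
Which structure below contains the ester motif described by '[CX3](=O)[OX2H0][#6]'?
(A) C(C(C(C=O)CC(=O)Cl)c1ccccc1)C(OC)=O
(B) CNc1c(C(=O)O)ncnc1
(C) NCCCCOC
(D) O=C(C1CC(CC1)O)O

[CX3](=O)[OX2H0][#6] describes a carbonyl carbon bonded to an oxygen that is itself bonded to carbon (no H on that O) (an ester).
(A) contains a methyl-ester group (-C(=O)OCH3), which satisfies every atom and bond constraint.
(B) has a carboxylic acid group (-C(=O)OH) but the singly-bonded O carries H (OX2H1, not H0).
(C) has a methoxy ether (-OCH3) but the ether oxygen is not adjacent to a C=O carbon.
(D) has a carboxylic acid group (-C(=O)OH) but the singly-bonded O carries H (OX2H1, not H0).
So the answer is (A).

A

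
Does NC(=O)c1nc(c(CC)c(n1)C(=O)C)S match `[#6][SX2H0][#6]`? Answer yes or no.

No

The pattern [#6][SX2H0][#6] describes an aliphatic sulfur bridging two carbons with no H on the sulfur — a thioether.
The closest candidate here is a thiol (-SH), but the sulfur has H1, not H0 bridging two carbons. No other fragment satisfies the full query, so there is no match.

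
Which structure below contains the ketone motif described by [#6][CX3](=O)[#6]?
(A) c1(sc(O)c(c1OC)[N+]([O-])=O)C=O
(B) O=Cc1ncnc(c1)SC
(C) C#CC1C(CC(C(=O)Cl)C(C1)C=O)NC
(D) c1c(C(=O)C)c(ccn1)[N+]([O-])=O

D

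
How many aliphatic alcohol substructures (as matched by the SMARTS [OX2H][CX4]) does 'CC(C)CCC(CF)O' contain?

[OX2H][CX4] is the SMARTS for an aliphatic alcohol: a hydroxyl oxygen bound to an sp3 (X4) carbon.
Exactly one fragment in the molecule meets all constraints, giving 1 match.

1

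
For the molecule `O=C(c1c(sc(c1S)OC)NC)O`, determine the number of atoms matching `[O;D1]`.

2

The query [O;D1] means: aliphatic oxygen bonded to exactly one heavy atom.
Check the 13 heavy atoms by environment: 1× s (aromatic, D2) → no; 4× c (aromatic, D3) → no; 1× C (D3) → no; 2× O (D1) → match; 1× S (D1) → no; 1× O (D2) → no; 2× C (D1) → no; 1× N (D2) → no.
That gives 2 matching atoms.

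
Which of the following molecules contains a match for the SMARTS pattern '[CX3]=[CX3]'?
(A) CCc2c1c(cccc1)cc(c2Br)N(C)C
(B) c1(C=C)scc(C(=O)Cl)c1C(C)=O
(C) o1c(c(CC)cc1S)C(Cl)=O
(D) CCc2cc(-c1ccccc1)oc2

[CX3]=[CX3] describes a non-aromatic C=C double bond between two sp2 carbons (an alkene).
(A) has an ethyl group (-CH2CH3) but its C-C bond is a single bond between CX4 carbons, not CX3=CX3.
(B) contains a vinyl group (-CH=CH2), which satisfies every atom and bond constraint.
(C) has an ethyl group (-CH2CH3) but its C-C bond is a single bond between CX4 carbons, not CX3=CX3.
(D) has an ethyl group (-CH2CH3) but its C-C bond is a single bond between CX4 carbons, not CX3=CX3.
So the answer is (B).

B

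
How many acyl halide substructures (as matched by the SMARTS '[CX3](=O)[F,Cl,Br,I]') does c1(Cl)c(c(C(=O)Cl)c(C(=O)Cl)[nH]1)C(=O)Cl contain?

[CX3](=O)[F,Cl,Br,I] is the SMARTS for an acyl halide: a carbonyl carbon bonded to a halogen.
The molecule carries 3 separate instances of an acyl chloride (-C(=O)Cl) meeting every constraint; each maps to a distinct set of atoms, giving 3 matches.

3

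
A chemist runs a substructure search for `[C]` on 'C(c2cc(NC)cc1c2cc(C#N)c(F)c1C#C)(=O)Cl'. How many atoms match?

The query [C] means: uppercase C matches aliphatic (non-aromatic) carbon only.
Check the 20 heavy atoms by environment: 10× c (aromatic) → no; 5× C → match; 2× N → no; 1× O → no; 1× Cl → no; 1× F → no.
That gives 5 matching atoms.

5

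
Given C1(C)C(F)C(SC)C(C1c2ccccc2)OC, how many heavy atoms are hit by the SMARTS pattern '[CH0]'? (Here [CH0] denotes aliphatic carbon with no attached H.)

0

Check the 17 heavy atoms by environment: 5× C (H1) → no; 3× C (H3) → no; 1× O (H0) → no; 1× S (H0) → no; 1× c (aromatic, H0) → no; 5× c (aromatic, H1) → no; 1× F (H0) → no.
No environment satisfies the query, so 0 matching atoms.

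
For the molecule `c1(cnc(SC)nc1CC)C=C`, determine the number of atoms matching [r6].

6

The query [r6] means: r6 matches atoms in a six-membered ring.
Check the 12 heavy atoms by environment: 2× n (aromatic, in 6-ring) → match; 4× c (aromatic, in 6-ring) → match; 5× C (acyclic) → no; 1× S (acyclic) → no.
Summing the matching environments: 2 + 4 = 6 matching atoms.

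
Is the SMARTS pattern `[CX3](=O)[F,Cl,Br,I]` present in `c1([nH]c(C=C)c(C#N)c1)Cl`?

No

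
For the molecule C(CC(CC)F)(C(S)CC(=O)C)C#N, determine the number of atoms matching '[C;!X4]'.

2

The query [C;!X4] means: aliphatic carbon that does not have four total connections.
Check the 14 heavy atoms by environment: 8× C (X4) → no; 1× C (X3) → match; 1× O (X1) → no; 1× F (X1) → no; 1× C (X2) → match; 1× N (X1) → no; 1× S (X2) → no.
Summing the matching environments: 1 + 1 = 2 matching atoms.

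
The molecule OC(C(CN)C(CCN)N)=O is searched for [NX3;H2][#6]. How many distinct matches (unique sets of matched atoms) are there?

3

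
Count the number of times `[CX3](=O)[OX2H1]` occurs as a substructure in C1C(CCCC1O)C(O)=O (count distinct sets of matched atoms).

1

[CX3](=O)[OX2H1] is the SMARTS for a carboxylic acid: an sp2 carbon double-bonded to O and single-bonded to an -OH oxygen.
Exactly one fragment in the molecule meets all constraints, giving 1 match.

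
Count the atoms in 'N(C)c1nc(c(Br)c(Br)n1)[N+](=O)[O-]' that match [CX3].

The query [CX3] means: C with X3: aliphatic carbon with exactly 3 total connections.
Check the 13 heavy atoms by environment: 2× n (aromatic, X2) → no; 4× c (aromatic, X3) → no; 2× Br (X1) → no; 1× N (X3) → no; 1× C (X4) → no; 1× N (charge +1, X3) → no; 1× O (charge -1, X1) → no; 1× O (X1) → no.
No environment satisfies the query, so 0 matching atoms.

0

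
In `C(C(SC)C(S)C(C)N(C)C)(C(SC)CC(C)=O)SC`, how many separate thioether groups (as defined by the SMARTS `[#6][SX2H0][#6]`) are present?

3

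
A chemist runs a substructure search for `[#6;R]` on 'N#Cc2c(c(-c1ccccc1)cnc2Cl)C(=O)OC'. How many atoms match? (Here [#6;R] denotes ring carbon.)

11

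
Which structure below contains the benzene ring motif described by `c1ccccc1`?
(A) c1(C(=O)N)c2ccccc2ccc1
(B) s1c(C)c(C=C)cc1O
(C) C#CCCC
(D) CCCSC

A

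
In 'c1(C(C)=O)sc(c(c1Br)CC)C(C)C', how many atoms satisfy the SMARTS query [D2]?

The query [D2] means: atom with exactly two heavy-atom neighbours.
Check the 14 heavy atoms by environment: 1× s (aromatic, D2) → match; 4× c (aromatic, D3) → no; 1× Br (D1) → no; 1× C (D2) → match; 4× C (D1) → no; 2× C (D3) → no; 1× O (D1) → no.
Summing the matching environments: 1 + 1 = 2 matching atoms.

2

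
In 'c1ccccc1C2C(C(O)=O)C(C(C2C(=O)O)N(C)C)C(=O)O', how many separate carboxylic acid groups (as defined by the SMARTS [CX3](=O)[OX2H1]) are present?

3

[CX3](=O)[OX2H1] is the SMARTS for a carboxylic acid: an sp2 carbon double-bonded to O and single-bonded to an -OH oxygen.
The molecule carries 3 separate instances of a carboxylic acid group (-C(=O)OH) meeting every constraint; each maps to a distinct set of atoms, giving 3 matches.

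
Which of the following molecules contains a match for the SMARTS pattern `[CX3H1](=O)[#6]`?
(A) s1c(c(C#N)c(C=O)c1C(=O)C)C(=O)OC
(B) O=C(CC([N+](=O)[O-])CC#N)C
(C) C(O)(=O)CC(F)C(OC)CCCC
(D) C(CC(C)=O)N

A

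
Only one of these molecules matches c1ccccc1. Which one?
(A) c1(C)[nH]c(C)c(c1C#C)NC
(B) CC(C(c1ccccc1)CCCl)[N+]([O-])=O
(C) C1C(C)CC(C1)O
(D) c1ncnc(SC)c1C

c1ccccc1 describes six aromatic carbons in a ring (a benzene ring).
(A) has a methyl group (-CH3) but no six-membered all-carbon aromatic ring is present.
(B) contains a phenyl ring, which satisfies every atom and bond constraint.
(C) has a methyl group (-CH3) but no six-membered all-carbon aromatic ring is present.
(D) has a methyl group (-CH3) but no six-membered all-carbon aromatic ring is present.
So the answer is (B).

B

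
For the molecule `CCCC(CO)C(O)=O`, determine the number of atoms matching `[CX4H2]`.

3

The query [CX4H2] means: sp3 carbon (X4) with exactly two hydrogens.
Check the 9 heavy atoms by environment: 3× C (H2, X4) → match; 1× C (H1, X4) → no; 2× O (H1, X2) → no; 1× C (H3, X4) → no; 1× C (H0, X3) → no; 1× O (H0, X1) → no.
That gives 3 matching atoms.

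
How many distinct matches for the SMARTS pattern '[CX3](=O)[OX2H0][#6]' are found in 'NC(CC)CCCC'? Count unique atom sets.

0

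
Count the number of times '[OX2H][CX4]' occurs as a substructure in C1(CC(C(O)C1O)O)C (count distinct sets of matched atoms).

[OX2H][CX4] is the SMARTS for an aliphatic alcohol: a hydroxyl oxygen bound to an sp3 (X4) carbon.
The molecule carries 3 separate instances of a hydroxyl group (-OH) meeting every constraint; each maps to a distinct set of atoms, giving 3 matches.

3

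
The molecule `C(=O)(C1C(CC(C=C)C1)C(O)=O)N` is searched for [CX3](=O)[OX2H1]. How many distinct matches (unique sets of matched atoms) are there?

[CX3](=O)[OX2H1] is the SMARTS for a carboxylic acid: an sp2 carbon double-bonded to O and single-bonded to an -OH oxygen.
Exactly one fragment in the molecule meets all constraints, giving 1 match.

1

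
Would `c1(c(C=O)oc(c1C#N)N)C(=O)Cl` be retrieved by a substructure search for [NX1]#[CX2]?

The pattern [NX1]#[CX2] describes a nitrogen triple-bonded to a two-connected carbon — a nitrile.
The molecule carries a nitrile (-C#N), whose atoms satisfy every constraint of the query, so the pattern matches.

Yes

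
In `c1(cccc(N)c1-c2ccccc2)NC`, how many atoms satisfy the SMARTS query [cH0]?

4

The query [cH0] means: aromatic carbon with no attached hydrogen (substituted or ring-fusion).
Check the 15 heavy atoms by environment: 8× c (aromatic, H1) → no; 4× c (aromatic, H0) → match; 1× N (H1) → no; 1× C (H3) → no; 1× N (H2) → no.
That gives 4 matching atoms.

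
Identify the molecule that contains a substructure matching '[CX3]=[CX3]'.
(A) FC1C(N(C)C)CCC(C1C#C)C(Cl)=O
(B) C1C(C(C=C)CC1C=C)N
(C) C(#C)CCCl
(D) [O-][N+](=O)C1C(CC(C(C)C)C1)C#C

B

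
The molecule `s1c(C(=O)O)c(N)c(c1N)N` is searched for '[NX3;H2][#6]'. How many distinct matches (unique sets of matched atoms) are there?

3

[NX3;H2][#6] is the SMARTS for a primary amine: a trivalent nitrogen with two H attached to carbon.
The molecule carries 3 separate instances of a primary amino group (-NH2) meeting every constraint; each maps to a distinct set of atoms, giving 3 matches.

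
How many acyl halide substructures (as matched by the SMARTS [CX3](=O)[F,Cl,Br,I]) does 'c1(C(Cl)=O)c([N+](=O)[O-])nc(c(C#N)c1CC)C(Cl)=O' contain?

[CX3](=O)[F,Cl,Br,I] is the SMARTS for an acyl halide: a carbonyl carbon bonded to a halogen.
The molecule carries 2 separate instances of an acyl chloride (-C(=O)Cl) meeting every constraint; each maps to a distinct set of atoms, giving 2 matches.

2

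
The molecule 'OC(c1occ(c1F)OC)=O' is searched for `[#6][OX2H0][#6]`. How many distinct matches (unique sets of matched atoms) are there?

1

[#6][OX2H0][#6] is the SMARTS for an ether: an aliphatic oxygen bridging two carbons with no H on the oxygen.
Exactly one fragment in the molecule meets all constraints, giving 1 match.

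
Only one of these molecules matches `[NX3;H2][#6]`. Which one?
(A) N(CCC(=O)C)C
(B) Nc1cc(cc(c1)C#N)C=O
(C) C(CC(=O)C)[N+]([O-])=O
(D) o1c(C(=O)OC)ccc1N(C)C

[NX3;H2][#6] describes a trivalent nitrogen with two H attached to carbon (a primary amine).
(A) has an N-methylamino group (-NHCH3) but the nitrogen bears two carbons and only one H (H1), not H2.
(B) contains a primary amino group (-NH2), which satisfies every atom and bond constraint.
(C) has a nitro group (-[N+](=O)[O-]) but the nitrogen is [N+] with no H, not NX3H2.
(D) has a dimethylamino group (-N(CH3)2) but the nitrogen has H0, not H2.
So the answer is (B).

B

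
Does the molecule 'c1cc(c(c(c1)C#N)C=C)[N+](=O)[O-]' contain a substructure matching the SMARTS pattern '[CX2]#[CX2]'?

No

The pattern [CX2]#[CX2] describes a carbon-carbon triple bond — an alkyne.
The closest candidate here is a nitrile (-C#N), but the triple bond is C#N, not C#C. No other fragment satisfies the full query, so there is no match.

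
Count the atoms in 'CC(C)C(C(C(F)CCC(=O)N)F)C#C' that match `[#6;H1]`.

Check the 15 heavy atoms by environment: 2× C (H3) → no; 5× C (H1) → match; 2× C (H2) → no; 2× F (H0) → no; 2× C (H0) → no; 1× O (H0) → no; 1× N (H2) → no.
That gives 5 matching atoms.

5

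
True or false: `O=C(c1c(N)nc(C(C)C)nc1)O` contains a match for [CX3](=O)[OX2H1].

True

The pattern [CX3](=O)[OX2H1] describes an sp2 carbon double-bonded to O and single-bonded to an -OH oxygen — a carboxylic acid.
The molecule carries a carboxylic acid group (-C(=O)OH), whose atoms satisfy every constraint of the query, so the pattern matches.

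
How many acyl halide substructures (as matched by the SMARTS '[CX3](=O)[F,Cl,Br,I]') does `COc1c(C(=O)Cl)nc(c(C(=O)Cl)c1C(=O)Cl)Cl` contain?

3

[CX3](=O)[F,Cl,Br,I] is the SMARTS for an acyl halide: a carbonyl carbon bonded to a halogen.
The molecule carries 3 separate instances of an acyl chloride (-C(=O)Cl) meeting every constraint; each maps to a distinct set of atoms, giving 3 matches.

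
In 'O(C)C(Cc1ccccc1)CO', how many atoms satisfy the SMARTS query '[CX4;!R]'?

4

Check the 12 heavy atoms by environment: 4× C (X4, acyclic) → match; 6× c (aromatic, X3, in 6-ring) → no; 2× O (X2, acyclic) → no.
That gives 4 matching atoms.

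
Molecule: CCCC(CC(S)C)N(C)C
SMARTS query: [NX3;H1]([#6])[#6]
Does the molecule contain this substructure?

The pattern [NX3;H1]([#6])[#6] describes a trivalent nitrogen with one H, bonded to two carbons — a secondary amine.
The closest candidate here is a dimethylamino group (-N(CH3)2), but the nitrogen has H0, not H1. No other fragment satisfies the full query, so there is no match.

No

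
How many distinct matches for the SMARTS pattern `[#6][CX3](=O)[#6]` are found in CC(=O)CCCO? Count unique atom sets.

[#6][CX3](=O)[#6] is the SMARTS for a ketone: a carbonyl carbon (no H) flanked by two carbons.
Exactly one fragment in the molecule meets all constraints, giving 1 match.

1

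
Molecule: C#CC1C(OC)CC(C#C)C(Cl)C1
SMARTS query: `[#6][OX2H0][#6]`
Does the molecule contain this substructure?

Yes

The pattern [#6][OX2H0][#6] describes an aliphatic oxygen bridging two carbons with no H on the oxygen — an ether.
The molecule carries a methoxy ether (-OCH3), whose atoms satisfy every constraint of the query, so the pattern matches.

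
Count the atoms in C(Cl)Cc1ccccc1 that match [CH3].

The query [CH3] means: aliphatic carbon with exactly three hydrogens.
Check the 9 heavy atoms by environment: 2× C (H2) → no; 1× c (aromatic, H0) → no; 5× c (aromatic, H1) → no; 1× Cl (H0) → no.
No environment satisfies the query, so 0 matching atoms.

0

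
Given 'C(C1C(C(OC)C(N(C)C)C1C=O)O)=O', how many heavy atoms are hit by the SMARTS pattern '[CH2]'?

The query [CH2] means: aliphatic carbon with exactly two hydrogens.
Check the 15 heavy atoms by environment: 7× C (H1) → no; 3× O (H0) → no; 3× C (H3) → no; 1× O (H1) → no; 1× N (H0) → no.
No environment satisfies the query, so 0 matching atoms.

0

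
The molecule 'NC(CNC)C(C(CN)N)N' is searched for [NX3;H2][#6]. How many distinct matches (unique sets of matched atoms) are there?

4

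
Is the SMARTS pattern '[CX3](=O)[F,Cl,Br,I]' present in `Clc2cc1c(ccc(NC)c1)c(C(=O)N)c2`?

The pattern [CX3](=O)[F,Cl,Br,I] describes a carbonyl carbon bonded to a halogen — an acyl halide.
The closest candidate here is a chloro substituent, but the Cl is not on a carbonyl carbon. No other fragment satisfies the full query, so there is no match.

No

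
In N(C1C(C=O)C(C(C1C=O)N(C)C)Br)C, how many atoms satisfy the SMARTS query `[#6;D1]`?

3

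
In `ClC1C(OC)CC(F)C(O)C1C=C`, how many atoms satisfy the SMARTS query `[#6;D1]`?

Check the 13 heavy atoms by environment: 5× C (D3) → no; 2× C (D2) → no; 1× Cl (D1) → no; 2× C (D1) → match; 1× F (D1) → no; 1× O (D1) → no; 1× O (D2) → no.
That gives 2 matching atoms.

2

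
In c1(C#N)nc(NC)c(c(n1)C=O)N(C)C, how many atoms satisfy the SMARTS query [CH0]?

1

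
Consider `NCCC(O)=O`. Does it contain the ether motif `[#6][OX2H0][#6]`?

No

The pattern [#6][OX2H0][#6] describes an aliphatic oxygen bridging two carbons with no H on the oxygen — an ether.
The closest candidate here is a carboxylic acid group (-C(=O)OH), but the -OH oxygen has H1; the =O is OX1, not OX2. No other fragment satisfies the full query, so there is no match.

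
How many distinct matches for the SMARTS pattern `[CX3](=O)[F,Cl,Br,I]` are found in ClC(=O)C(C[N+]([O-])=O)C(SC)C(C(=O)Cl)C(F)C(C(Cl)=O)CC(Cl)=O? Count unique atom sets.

4

[CX3](=O)[F,Cl,Br,I] is the SMARTS for an acyl halide: a carbonyl carbon bonded to a halogen.
The molecule carries 4 separate instances of an acyl chloride (-C(=O)Cl) meeting every constraint; each maps to a distinct set of atoms, giving 4 matches.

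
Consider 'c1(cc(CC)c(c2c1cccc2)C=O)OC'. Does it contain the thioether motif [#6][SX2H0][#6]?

The pattern [#6][SX2H0][#6] describes an aliphatic sulfur bridging two carbons with no H on the sulfur — a thioether.
The closest candidate here is a methoxy ether (-OCH3), but the bridging atom is O, not S. No other fragment satisfies the full query, so there is no match.

No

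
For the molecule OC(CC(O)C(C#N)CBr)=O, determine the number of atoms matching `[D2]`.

3

Check the 11 heavy atoms by environment: 3× C (D2) → match; 3× C (D3) → no; 3× O (D1) → no; 1× Br (D1) → no; 1× N (D1) → no.
That gives 3 matching atoms.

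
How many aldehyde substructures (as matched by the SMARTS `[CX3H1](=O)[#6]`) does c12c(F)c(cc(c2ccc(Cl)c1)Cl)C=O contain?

1

[CX3H1](=O)[#6] is the SMARTS for an aldehyde: an sp2 carbon with one H, double-bonded to O and single-bonded to carbon.
Exactly one fragment in the molecule meets all constraints, giving 1 match.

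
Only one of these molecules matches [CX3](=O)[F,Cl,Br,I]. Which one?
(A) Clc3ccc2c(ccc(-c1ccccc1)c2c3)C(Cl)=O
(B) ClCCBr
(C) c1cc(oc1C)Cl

A

[CX3](=O)[F,Cl,Br,I] describes a carbonyl carbon bonded to a halogen (an acyl halide).
(A) contains an acyl chloride (-C(=O)Cl), which satisfies every atom and bond constraint.
(B) has a chloro substituent but the Cl is not on a carbonyl carbon.
(C) has a chloro substituent but the Cl is not on a carbonyl carbon.
So the answer is (A).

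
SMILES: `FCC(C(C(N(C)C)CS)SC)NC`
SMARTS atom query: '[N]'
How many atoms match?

The query [N] means: uppercase N matches aliphatic (non-aromatic) nitrogen only.
Check the 14 heavy atoms by environment: 9× C → no; 2× N → match; 1× F → no; 2× S → no.
That gives 2 matching atoms.

2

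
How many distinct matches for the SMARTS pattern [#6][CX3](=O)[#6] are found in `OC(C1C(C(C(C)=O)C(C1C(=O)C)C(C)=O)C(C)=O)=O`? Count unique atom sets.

4

[#6][CX3](=O)[#6] is the SMARTS for a ketone: a carbonyl carbon (no H) flanked by two carbons.
The molecule carries 4 separate instances of an acetyl/ketone group (-C(=O)CH3) meeting every constraint; each maps to a distinct set of atoms, giving 4 matches.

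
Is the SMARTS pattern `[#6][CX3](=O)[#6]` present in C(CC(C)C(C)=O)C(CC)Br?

The pattern [#6][CX3](=O)[#6] describes a carbonyl carbon (no H) flanked by two carbons — a ketone.
The molecule carries an acetyl/ketone group (-C(=O)CH3), whose atoms satisfy every constraint of the query, so the pattern matches.

Yes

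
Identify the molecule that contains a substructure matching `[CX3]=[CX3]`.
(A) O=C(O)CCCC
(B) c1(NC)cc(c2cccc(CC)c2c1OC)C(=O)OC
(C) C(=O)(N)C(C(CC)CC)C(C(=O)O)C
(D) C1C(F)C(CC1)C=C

D

[CX3]=[CX3] describes a non-aromatic C=C double bond between two sp2 carbons (an alkene).
(A) has an ethyl group (-CH2CH3) but its C-C bond is a single bond between CX4 carbons, not CX3=CX3.
(B) has an ethyl group (-CH2CH3) but its C-C bond is a single bond between CX4 carbons, not CX3=CX3.
(C) has an ethyl group (-CH2CH3) but its C-C bond is a single bond between CX4 carbons, not CX3=CX3.
(D) contains a vinyl group (-CH=CH2), which satisfies every atom and bond constraint.
So the answer is (D).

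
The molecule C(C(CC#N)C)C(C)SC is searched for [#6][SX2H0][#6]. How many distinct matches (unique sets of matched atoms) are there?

[#6][SX2H0][#6] is the SMARTS for a thioether: an aliphatic sulfur bridging two carbons with no H on the sulfur.
Exactly one fragment in the molecule meets all constraints, giving 1 match.

1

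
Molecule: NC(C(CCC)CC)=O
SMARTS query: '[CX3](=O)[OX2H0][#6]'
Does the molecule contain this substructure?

The pattern [CX3](=O)[OX2H0][#6] describes a carbonyl carbon bonded to an oxygen that is itself bonded to carbon (no H on that O) — an ester.
The closest candidate here is a primary amide (-C(=O)NH2), but the carbonyl is bonded to N, not to an O-C linkage. No other fragment satisfies the full query, so there is no match.

No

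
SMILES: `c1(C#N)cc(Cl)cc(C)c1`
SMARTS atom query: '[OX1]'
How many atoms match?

0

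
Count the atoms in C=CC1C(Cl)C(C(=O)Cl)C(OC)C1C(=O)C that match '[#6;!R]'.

The query [#6;!R] means: carbon not in any ring.
Check the 16 heavy atoms by environment: 5× C (in 5-ring) → no; 2× Cl (acyclic) → no; 3× O (acyclic) → no; 6× C (acyclic) → match.
That gives 6 matching atoms.

6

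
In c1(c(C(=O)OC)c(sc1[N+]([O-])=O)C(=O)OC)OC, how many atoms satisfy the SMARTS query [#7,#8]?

8

The query [#7,#8] means: nitrogen or oxygen (comma = OR).
Check the 18 heavy atoms by environment: 1× s (aromatic) → no; 4× c (aromatic) → no; 1× N (charge +1) → match; 1× O (charge -1) → match; 6× O → match; 5× C → no.
Summing the matching environments: 1 + 1 + 6 = 8 matching atoms.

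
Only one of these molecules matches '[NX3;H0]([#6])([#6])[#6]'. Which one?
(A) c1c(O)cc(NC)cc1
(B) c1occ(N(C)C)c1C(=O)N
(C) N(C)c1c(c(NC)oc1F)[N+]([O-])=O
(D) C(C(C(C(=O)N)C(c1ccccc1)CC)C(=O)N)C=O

B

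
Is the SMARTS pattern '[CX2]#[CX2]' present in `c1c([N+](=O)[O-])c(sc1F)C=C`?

No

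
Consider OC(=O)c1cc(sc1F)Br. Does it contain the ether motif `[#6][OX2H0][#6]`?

The pattern [#6][OX2H0][#6] describes an aliphatic oxygen bridging two carbons with no H on the oxygen — an ether.
The closest candidate here is a carboxylic acid group (-C(=O)OH), but the -OH oxygen has H1; the =O is OX1, not OX2. No other fragment satisfies the full query, so there is no match.

No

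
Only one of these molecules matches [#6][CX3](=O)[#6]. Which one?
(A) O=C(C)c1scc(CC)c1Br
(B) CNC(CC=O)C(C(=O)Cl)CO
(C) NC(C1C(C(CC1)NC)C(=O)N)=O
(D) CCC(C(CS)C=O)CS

[#6][CX3](=O)[#6] describes a carbonyl carbon (no H) flanked by two carbons (a ketone).
(A) contains an acetyl/ketone group (-C(=O)CH3), which satisfies every atom and bond constraint.
(B) has an aldehyde (-CHO) but the carbonyl carbon has H1, so it is not flanked by two carbons.
(C) has a primary amide (-C(=O)NH2) but one neighbour of the carbonyl carbon is N, not C.
(D) has an aldehyde (-CHO) but the carbonyl carbon has H1, so it is not flanked by two carbons.
So the answer is (A).

A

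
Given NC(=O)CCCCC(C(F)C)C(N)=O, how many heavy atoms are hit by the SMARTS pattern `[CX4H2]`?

4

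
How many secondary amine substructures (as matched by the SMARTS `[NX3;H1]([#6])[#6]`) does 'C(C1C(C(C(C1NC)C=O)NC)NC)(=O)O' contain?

3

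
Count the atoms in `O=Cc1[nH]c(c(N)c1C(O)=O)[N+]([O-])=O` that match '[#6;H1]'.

1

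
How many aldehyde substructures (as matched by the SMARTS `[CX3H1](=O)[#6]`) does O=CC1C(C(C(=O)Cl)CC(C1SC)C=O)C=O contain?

3

[CX3H1](=O)[#6] is the SMARTS for an aldehyde: an sp2 carbon with one H, double-bonded to O and single-bonded to carbon.
The molecule carries 3 separate instances of an aldehyde (-CHO) meeting every constraint; each maps to a distinct set of atoms, giving 3 matches.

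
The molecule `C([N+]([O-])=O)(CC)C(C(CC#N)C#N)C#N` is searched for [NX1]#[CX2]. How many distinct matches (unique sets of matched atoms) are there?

3

[NX1]#[CX2] is the SMARTS for a nitrile: a nitrogen triple-bonded to a two-connected carbon.
The molecule carries 3 separate instances of a nitrile (-C#N) meeting every constraint; each maps to a distinct set of atoms, giving 3 matches.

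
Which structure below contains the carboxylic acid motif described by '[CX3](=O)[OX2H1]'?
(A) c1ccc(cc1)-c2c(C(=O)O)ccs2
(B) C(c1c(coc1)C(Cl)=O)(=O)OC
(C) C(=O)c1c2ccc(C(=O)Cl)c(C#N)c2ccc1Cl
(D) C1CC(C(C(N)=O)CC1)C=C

A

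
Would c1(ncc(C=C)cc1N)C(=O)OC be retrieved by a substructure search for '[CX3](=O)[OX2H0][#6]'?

The pattern [CX3](=O)[OX2H0][#6] describes a carbonyl carbon bonded to an oxygen that is itself bonded to carbon (no H on that O) — an ester.
The molecule carries a methyl-ester group (-C(=O)OCH3), whose atoms satisfy every constraint of the query, so the pattern matches.

Yes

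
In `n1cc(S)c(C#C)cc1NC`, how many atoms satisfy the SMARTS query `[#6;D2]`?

The query [#6;D2] means: any carbon bonded to exactly two heavy atoms.
Check the 11 heavy atoms by environment: 1× n (aromatic, D2) → no; 3× c (aromatic, D3) → no; 2× c (aromatic, D2) → match; 1× S (D1) → no; 1× N (D2) → no; 2× C (D1) → no; 1× C (D2) → match.
Summing the matching environments: 2 + 1 = 3 matching atoms.

3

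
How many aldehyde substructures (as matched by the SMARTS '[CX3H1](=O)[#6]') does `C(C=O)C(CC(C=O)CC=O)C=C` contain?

3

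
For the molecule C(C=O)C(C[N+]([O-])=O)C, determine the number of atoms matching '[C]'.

5

The query [C] means: uppercase C matches aliphatic (non-aromatic) carbon only.
Check the 9 heavy atoms by environment: 5× C → match; 1× N (charge +1) → no; 1× O (charge -1) → no; 2× O → no.
That gives 5 matching atoms.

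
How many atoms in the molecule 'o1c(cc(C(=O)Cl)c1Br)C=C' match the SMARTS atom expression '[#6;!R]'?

The query [#6;!R] means: carbon not in any ring.
Check the 11 heavy atoms by environment: 1× o (aromatic, in 5-ring) → no; 4× c (aromatic, in 5-ring) → no; 3× C (acyclic) → match; 1× O (acyclic) → no; 1× Cl (acyclic) → no; 1× Br (acyclic) → no.
That gives 3 matching atoms.

3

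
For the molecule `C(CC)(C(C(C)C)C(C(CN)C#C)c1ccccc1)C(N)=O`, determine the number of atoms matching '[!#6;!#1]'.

3

The query [!#6;!#1] means: not carbon and not hydrogen — any heteroatom.
Check the 22 heavy atoms by environment: 13× C → no; 6× c (aromatic) → no; 2× N → match; 1× O → match.
Summing the matching environments: 2 + 1 = 3 matching atoms.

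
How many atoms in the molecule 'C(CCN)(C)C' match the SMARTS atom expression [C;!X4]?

The query [C;!X4] means: aliphatic carbon that does not have four total connections.
Check the 6 heavy atoms by environment: 5× C (X4) → no; 1× N (X3) → no.
No environment satisfies the query, so 0 matching atoms.

0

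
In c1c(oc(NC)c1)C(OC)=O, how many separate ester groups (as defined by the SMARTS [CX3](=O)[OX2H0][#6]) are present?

1

[CX3](=O)[OX2H0][#6] is the SMARTS for an ester: a carbonyl carbon bonded to an oxygen that is itself bonded to carbon (no H on that O).
Exactly one fragment in the molecule meets all constraints, giving 1 match.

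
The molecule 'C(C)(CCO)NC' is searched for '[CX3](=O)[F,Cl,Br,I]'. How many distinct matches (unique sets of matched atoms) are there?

[CX3](=O)[F,Cl,Br,I] is the SMARTS for an acyl halide: a carbonyl carbon bonded to a halogen.
No fragment in the molecule satisfies every constraint, giving 0 matches.

0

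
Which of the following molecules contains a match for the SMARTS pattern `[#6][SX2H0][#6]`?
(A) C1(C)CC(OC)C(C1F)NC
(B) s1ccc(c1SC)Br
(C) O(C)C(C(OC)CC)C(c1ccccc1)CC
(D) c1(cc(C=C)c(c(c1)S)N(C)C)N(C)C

B

[#6][SX2H0][#6] describes an aliphatic sulfur bridging two carbons with no H on the sulfur (a thioether).
(A) has a methoxy ether (-OCH3) but the bridging atom is O, not S.
(B) contains a methylthio ether (-SCH3), which satisfies every atom and bond constraint.
(C) has a methoxy ether (-OCH3) but the bridging atom is O, not S.
(D) has a thiol (-SH) but the sulfur has H1, not H0 bridging two carbons.
So the answer is (B).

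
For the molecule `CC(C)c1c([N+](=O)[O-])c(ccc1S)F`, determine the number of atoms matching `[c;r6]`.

The query [c;r6] means: aromatic carbon that belongs to a six-membered ring.
Check the 14 heavy atoms by environment: 6× c (aromatic, in 6-ring) → match; 1× S (acyclic) → no; 3× C (acyclic) → no; 1× F (acyclic) → no; 1× N (charge +1, acyclic) → no; 1× O (charge -1, acyclic) → no; 1× O (acyclic) → no.
That gives 6 matching atoms.

6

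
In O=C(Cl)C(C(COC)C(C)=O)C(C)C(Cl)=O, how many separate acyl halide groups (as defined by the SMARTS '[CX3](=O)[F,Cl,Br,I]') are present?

2

[CX3](=O)[F,Cl,Br,I] is the SMARTS for an acyl halide: a carbonyl carbon bonded to a halogen.
The molecule carries 2 separate instances of an acyl chloride (-C(=O)Cl) meeting every constraint; each maps to a distinct set of atoms, giving 2 matches.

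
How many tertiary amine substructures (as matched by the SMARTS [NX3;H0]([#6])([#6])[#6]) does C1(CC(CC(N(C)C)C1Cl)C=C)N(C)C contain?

2

[NX3;H0]([#6])([#6])[#6] is the SMARTS for a tertiary amine: a trivalent nitrogen with no H, bonded to three carbons.
The molecule carries 2 separate instances of a dimethylamino group (-N(CH3)2) meeting every constraint; each maps to a distinct set of atoms, giving 2 matches.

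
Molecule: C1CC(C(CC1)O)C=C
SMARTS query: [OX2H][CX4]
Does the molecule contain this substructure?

Yes

The pattern [OX2H][CX4] describes a hydroxyl oxygen bound to an sp3 (X4) carbon — an aliphatic alcohol.
The molecule carries a hydroxyl group (-OH), whose atoms satisfy every constraint of the query, so the pattern matches.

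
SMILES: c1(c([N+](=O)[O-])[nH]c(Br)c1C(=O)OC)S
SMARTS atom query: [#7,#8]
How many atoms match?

Check the 14 heavy atoms by environment: 1× n (aromatic) → match; 4× c (aromatic) → no; 1× Br → no; 2× C → no; 3× O → match; 1× S → no; 1× N (charge +1) → match; 1× O (charge -1) → match.
Summing the matching environments: 1 + 3 + 1 + 1 = 6 matching atoms.

6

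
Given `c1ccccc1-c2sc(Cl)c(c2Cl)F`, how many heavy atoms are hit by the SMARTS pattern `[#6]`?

The query [#6] means: #6 matches any atom with atomic number 6 (carbon, aromatic or aliphatic).
Check the 14 heavy atoms by environment: 1× s (aromatic) → no; 10× c (aromatic) → match; 1× F → no; 2× Cl → no.
That gives 10 matching atoms.

10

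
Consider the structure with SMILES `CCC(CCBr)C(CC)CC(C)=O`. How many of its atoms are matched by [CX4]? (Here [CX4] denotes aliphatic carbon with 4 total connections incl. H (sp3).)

Check the 13 heavy atoms by environment: 10× C (X4) → match; 1× C (X3) → no; 1× O (X1) → no; 1× Br (X1) → no.
That gives 10 matching atoms.

10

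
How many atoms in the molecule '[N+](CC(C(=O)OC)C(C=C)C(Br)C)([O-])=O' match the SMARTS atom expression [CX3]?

The query [CX3] means: C with X3: aliphatic carbon with exactly 3 total connections.
Check the 15 heavy atoms by environment: 6× C (X4) → no; 3× C (X3) → match; 2× O (X1) → no; 1× O (X2) → no; 1× Br (X1) → no; 1× N (charge +1, X3) → no; 1× O (charge -1, X1) → no.
That gives 3 matching atoms.

3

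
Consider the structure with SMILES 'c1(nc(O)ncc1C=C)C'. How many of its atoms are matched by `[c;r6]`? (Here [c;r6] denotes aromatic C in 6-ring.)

4

Check the 10 heavy atoms by environment: 2× n (aromatic, in 6-ring) → no; 4× c (aromatic, in 6-ring) → match; 3× C (acyclic) → no; 1× O (acyclic) → no.
That gives 4 matching atoms.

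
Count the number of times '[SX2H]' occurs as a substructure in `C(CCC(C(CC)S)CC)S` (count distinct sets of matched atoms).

2

[SX2H] is the SMARTS for a thiol: an aliphatic sulfur with two connections, one being H.
The molecule carries 2 separate instances of a thiol (-SH) meeting every constraint; each maps to a distinct set of atoms, giving 2 matches.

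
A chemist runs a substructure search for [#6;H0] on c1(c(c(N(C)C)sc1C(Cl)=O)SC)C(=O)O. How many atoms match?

6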